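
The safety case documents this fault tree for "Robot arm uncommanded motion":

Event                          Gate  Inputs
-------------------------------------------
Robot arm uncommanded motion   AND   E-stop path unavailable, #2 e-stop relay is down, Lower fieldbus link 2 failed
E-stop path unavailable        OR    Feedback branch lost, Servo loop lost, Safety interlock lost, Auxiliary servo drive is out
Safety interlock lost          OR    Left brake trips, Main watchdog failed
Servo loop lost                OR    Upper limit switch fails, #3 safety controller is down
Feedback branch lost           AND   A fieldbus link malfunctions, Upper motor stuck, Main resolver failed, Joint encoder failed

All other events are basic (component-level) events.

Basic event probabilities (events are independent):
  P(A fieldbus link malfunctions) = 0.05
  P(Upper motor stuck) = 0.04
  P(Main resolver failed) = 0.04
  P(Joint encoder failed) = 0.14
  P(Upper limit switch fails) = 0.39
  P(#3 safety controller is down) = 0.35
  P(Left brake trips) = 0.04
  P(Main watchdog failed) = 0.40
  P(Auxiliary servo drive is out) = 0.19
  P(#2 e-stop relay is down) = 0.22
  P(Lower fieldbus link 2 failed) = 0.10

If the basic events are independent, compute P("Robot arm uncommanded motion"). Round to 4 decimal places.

0.0179

P(Feedback branch lost) [AND] = 0.05 × 0.04 × 0.04 × 0.14 = 0.000011
P(Servo loop lost) [OR] = 1 − (1−0.39) × (1−0.35) = 0.603500
P(Safety interlock lost) [OR] = 1 − (1−0.04) × (1−0.40) = 0.424000
P(E-stop path unavailable) [OR] = 1 − (1−0.000011) × (1−0.603500) × (1−0.424000) × (1−0.19) = 0.815011
P(Robot arm uncommanded motion) [AND] = 0.815011 × 0.22 × 0.10 = 0.017930
Rounded to 4 decimal places: P(Robot arm uncommanded motion) ≈ 0.0179.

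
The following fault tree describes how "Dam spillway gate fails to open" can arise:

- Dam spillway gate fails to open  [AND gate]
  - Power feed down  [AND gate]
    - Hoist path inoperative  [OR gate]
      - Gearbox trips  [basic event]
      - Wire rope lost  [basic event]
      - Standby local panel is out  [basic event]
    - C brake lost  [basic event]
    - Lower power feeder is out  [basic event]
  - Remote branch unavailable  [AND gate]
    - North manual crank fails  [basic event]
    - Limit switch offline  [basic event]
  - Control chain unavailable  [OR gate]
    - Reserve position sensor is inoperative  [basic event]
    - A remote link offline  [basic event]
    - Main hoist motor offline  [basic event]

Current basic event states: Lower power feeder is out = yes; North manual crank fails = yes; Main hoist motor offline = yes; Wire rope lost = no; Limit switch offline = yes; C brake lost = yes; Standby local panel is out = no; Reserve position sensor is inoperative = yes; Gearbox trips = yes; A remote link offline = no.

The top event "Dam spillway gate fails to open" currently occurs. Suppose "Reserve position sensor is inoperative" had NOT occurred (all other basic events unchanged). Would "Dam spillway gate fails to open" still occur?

Counterfactual: set "Reserve position sensor is inoperative" to not occurred.
Hoist path inoperative [OR]: Gearbox trips=occurs, Wire rope lost=not, Standby local panel is out=not → at least one input occurs → occurs.
Power feed down [AND]: Hoist path inoperative=occurs, C brake lost=occurs, Lower power feeder is out=occurs → all inputs occur → occurs.
Remote branch unavailable [AND]: North manual crank fails=occurs, Limit switch offline=occurs → all inputs occur → occurs.
Control chain unavailable [OR]: Reserve position sensor is inoperative=not, A remote link offline=not, Main hoist motor offline=occurs → at least one input occurs → occurs.
Dam spillway gate fails to open [AND]: Power feed down=occurs, Remote branch unavailable=occurs, Control chain unavailable=occurs → all inputs occur → occurs.

Yes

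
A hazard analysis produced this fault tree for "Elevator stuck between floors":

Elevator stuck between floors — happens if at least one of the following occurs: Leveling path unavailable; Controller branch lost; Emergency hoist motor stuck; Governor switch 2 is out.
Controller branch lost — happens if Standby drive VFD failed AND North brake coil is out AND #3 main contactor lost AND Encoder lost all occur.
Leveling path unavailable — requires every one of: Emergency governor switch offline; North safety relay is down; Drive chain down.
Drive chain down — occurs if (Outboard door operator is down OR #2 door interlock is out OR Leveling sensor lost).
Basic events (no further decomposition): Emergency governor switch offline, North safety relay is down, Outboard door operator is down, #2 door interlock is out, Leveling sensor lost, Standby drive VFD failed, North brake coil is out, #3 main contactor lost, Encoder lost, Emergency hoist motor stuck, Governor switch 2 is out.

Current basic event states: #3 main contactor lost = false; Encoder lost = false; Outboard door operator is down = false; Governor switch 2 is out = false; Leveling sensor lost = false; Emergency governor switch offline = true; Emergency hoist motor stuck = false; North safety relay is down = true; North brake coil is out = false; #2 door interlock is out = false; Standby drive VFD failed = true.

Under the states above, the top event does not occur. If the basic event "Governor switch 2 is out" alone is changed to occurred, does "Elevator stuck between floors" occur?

Counterfactual: set "Governor switch 2 is out" to occurred.
Drive chain down [OR]: Outboard door operator is down=not, #2 door interlock is out=not, Leveling sensor lost=not → no input occurs → does not occur.
Leveling path unavailable [AND]: Emergency governor switch offline=occurs, North safety relay is down=occurs, Drive chain down=not → not all inputs occur → does not occur.
Controller branch lost [AND]: Standby drive VFD failed=occurs, North brake coil is out=not, #3 main contactor lost=not, Encoder lost=not → not all inputs occur → does not occur.
Elevator stuck between floors [OR]: Leveling path unavailable=not, Controller branch lost=not, Emergency hoist motor stuck=not, Governor switch 2 is out=occurs → at least one input occurs → occurs.

Yes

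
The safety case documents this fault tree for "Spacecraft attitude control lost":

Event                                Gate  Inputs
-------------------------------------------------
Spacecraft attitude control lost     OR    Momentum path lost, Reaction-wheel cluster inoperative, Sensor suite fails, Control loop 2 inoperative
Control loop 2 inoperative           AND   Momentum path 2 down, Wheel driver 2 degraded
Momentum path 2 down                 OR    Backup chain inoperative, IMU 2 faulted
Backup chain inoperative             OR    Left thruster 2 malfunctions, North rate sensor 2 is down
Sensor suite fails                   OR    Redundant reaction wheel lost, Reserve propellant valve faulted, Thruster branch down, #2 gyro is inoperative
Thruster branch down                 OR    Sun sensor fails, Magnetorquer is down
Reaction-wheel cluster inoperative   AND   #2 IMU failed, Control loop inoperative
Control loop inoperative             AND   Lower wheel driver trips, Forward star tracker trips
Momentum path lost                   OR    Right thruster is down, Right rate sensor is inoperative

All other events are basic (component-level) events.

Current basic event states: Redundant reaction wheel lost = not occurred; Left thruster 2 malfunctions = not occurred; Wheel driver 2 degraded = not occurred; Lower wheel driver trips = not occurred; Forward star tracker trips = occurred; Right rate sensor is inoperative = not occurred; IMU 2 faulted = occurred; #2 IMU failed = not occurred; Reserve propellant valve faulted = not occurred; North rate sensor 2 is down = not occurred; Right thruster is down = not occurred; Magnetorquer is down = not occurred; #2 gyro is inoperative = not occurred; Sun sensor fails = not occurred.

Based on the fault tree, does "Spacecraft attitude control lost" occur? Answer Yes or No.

No

Momentum path lost [OR]: Right thruster is down=not, Right rate sensor is inoperative=not → no input occurs → does not occur.
Control loop inoperative [AND]: Lower wheel driver trips=not, Forward star tracker trips=occurs → not all inputs occur → does not occur.
Reaction-wheel cluster inoperative [AND]: #2 IMU failed=not, Control loop inoperative=not → not all inputs occur → does not occur.
Thruster branch down [OR]: Sun sensor fails=not, Magnetorquer is down=not → no input occurs → does not occur.
Sensor suite fails [OR]: Redundant reaction wheel lost=not, Reserve propellant valve faulted=not, Thruster branch down=not, #2 gyro is inoperative=not → no input occurs → does not occur.
Backup chain inoperative [OR]: Left thruster 2 malfunctions=not, North rate sensor 2 is down=not → no input occurs → does not occur.
Momentum path 2 down [OR]: Backup chain inoperative=not, IMU 2 faulted=occurs → at least one input occurs → occurs.
Control loop 2 inoperative [AND]: Momentum path 2 down=occurs, Wheel driver 2 degraded=not → not all inputs occur → does not occur.
Spacecraft attitude control lost [OR]: Momentum path lost=not, Reaction-wheel cluster inoperative=not, Sensor suite fails=not, Control loop 2 inoperative=not → no input occurs → does not occur.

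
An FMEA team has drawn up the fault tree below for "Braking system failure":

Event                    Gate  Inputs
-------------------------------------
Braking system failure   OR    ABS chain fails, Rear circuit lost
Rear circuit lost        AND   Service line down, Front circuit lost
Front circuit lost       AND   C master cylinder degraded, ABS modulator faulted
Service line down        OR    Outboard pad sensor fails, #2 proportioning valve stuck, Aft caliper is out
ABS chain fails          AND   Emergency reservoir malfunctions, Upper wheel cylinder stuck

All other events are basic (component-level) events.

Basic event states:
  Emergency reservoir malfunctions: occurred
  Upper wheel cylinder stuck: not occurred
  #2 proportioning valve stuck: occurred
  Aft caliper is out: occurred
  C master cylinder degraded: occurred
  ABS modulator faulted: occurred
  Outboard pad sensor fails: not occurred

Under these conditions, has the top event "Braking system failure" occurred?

ABS chain fails [AND]: Emergency reservoir malfunctions=occurs, Upper wheel cylinder stuck=not → not all inputs occur → does not occur.
Service line down [OR]: Outboard pad sensor fails=not, #2 proportioning valve stuck=occurs, Aft caliper is out=occurs → at least one input occurs → occurs.
Front circuit lost [AND]: C master cylinder degraded=occurs, ABS modulator faulted=occurs → all inputs occur → occurs.
Rear circuit lost [AND]: Service line down=occurs, Front circuit lost=occurs → all inputs occur → occurs.
Braking system failure [OR]: ABS chain fails=not, Rear circuit lost=occurs → at least one input occurs → occurs.

Yes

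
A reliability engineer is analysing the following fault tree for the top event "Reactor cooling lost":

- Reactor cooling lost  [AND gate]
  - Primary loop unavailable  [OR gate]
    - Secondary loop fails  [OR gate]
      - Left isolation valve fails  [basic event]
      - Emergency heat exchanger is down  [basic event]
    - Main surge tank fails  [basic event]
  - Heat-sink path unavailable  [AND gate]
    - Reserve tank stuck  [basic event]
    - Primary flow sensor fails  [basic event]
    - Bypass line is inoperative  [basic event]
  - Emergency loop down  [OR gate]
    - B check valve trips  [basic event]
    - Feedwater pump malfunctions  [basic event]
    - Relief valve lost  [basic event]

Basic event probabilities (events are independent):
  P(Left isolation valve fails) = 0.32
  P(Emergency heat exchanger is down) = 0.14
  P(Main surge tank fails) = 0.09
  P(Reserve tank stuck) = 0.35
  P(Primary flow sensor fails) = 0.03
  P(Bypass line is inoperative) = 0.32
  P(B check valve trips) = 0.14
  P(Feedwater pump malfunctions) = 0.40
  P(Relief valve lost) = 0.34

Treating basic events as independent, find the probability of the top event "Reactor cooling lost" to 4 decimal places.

0.0010

P(Secondary loop fails) [OR] = 1 − (1−0.32) × (1−0.14) = 0.415200
P(Primary loop unavailable) [OR] = 1 − (1−0.415200) × (1−0.09) = 0.467832
P(Heat-sink path unavailable) [AND] = 0.35 × 0.03 × 0.32 = 0.003360
P(Emergency loop down) [OR] = 1 − (1−0.14) × (1−0.40) × (1−0.34) = 0.659440
P(Reactor cooling lost) [AND] = 0.467832 × 0.003360 × 0.659440 = 0.001037
Rounded to 4 decimal places: P(Reactor cooling lost) ≈ 0.0010.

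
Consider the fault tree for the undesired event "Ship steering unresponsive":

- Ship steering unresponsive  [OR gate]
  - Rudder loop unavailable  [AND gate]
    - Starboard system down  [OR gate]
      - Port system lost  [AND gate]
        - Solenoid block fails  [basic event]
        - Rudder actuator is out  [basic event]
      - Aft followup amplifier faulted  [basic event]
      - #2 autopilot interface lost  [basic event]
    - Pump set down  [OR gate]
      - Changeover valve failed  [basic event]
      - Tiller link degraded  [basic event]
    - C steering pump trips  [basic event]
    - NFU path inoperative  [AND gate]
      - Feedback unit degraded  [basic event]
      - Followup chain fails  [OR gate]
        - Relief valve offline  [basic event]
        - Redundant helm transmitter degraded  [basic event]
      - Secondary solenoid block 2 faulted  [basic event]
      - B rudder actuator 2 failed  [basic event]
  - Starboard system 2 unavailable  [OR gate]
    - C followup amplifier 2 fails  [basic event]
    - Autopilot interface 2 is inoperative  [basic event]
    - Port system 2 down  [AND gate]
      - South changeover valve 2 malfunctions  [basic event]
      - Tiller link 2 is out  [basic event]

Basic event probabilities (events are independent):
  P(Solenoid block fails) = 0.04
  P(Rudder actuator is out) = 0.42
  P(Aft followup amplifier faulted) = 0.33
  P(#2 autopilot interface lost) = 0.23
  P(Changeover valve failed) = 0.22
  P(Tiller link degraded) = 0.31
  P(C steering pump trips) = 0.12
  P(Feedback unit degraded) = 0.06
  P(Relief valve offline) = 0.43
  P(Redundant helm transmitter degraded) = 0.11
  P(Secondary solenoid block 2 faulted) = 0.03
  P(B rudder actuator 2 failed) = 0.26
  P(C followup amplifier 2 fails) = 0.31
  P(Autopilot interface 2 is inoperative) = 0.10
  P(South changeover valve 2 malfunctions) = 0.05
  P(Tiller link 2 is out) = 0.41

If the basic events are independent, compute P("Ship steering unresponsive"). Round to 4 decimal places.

P(Port system lost) [AND] = 0.04 × 0.42 = 0.016800
P(Starboard system down) [OR] = 1 − (1−0.016800) × (1−0.33) × (1−0.23) = 0.492767
P(Pump set down) [OR] = 1 − (1−0.22) × (1−0.31) = 0.461800
P(Followup chain fails) [OR] = 1 − (1−0.43) × (1−0.11) = 0.492700
P(NFU path inoperative) [AND] = 0.06 × 0.492700 × 0.03 × 0.26 = 0.000231
P(Rudder loop unavailable) [AND] = 0.492767 × 0.461800 × 0.12 × 0.000231 = 0.000006
P(Port system 2 down) [AND] = 0.05 × 0.41 = 0.020500
P(Starboard system 2 unavailable) [OR] = 1 − (1−0.31) × (1−0.10) × (1−0.020500) = 0.391731
P(Ship steering unresponsive) [OR] = 1 − (1−0.000006) × (1−0.391731) = 0.391735
Rounded to 4 decimal places: P(Ship steering unresponsive) ≈ 0.3917.

0.3917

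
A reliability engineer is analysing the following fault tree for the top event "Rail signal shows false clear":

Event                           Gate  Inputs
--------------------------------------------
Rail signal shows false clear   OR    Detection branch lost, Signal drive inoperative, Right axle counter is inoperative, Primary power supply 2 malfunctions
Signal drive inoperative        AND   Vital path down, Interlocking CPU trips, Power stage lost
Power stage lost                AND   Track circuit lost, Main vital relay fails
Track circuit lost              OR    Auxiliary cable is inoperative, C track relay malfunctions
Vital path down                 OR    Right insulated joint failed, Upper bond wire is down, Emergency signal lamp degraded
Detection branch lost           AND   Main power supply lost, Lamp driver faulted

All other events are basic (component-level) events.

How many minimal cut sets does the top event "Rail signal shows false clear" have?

Detection branch lost [AND]: one cut set from each child combined → 1 × 1 = 1 cut set(s).
Vital path down [OR]: union of children's cut sets → 3 cut set(s).
Track circuit lost [OR]: union of children's cut sets → 2 cut set(s).
Power stage lost [AND]: one cut set from each child combined → 2 × 1 = 2 cut set(s).
Signal drive inoperative [AND]: one cut set from each child combined → 3 × 1 × 2 = 6 cut set(s).
Rail signal shows false clear [OR]: union of children's cut sets → 9 cut set(s).
Minimal cut sets: {Lamp driver faulted, Main power supply lost}; {Auxiliary cable is inoperative, Interlocking CPU trips, Main vital relay fails, Right insulated joint failed}; {C track relay malfunctions, Interlocking CPU trips, Main vital relay fails, Right insulated joint failed}; {Auxiliary cable is inoperative, Interlocking CPU trips, Main vital relay fails, Upper bond wire is down}; {C track relay malfunctions, Interlocking CPU trips, Main vital relay fails, Upper bond wire is down}; {Auxiliary cable is inoperative, Emergency signal lamp degraded, Interlocking CPU trips, Main vital relay fails}; {C track relay malfunctions, Emergency signal lamp degraded, Interlocking CPU trips, Main vital relay fails}; {Right axle counter is inoperative}; {Primary power supply 2 malfunctions}.

9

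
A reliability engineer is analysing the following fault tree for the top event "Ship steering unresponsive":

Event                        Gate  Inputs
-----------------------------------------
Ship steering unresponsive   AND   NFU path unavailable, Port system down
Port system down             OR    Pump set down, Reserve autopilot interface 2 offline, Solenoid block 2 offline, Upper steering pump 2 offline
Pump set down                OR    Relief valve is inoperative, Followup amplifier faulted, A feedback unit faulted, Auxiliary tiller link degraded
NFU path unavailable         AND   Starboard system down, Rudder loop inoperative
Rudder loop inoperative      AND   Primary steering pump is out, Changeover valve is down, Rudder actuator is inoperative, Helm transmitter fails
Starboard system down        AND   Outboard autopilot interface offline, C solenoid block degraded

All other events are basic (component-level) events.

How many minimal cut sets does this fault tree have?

Starboard system down [AND]: one cut set from each child combined → 1 × 1 = 1 cut set(s).
Rudder loop inoperative [AND]: one cut set from each child combined → 1 × 1 × 1 × 1 = 1 cut set(s).
NFU path unavailable [AND]: one cut set from each child combined → 1 × 1 = 1 cut set(s).
Pump set down [OR]: union of children's cut sets → 4 cut set(s).
Port system down [OR]: union of children's cut sets → 7 cut set(s).
Ship steering unresponsive [AND]: one cut set from each child combined → 1 × 7 = 7 cut set(s).
Minimal cut sets: {C solenoid block degraded, Changeover valve is down, Helm transmitter fails, Outboard autopilot interface offline, Primary steering pump is out, Relief valve is inoperative, Rudder actuator is inoperative}; {C solenoid block degraded, Changeover valve is down, Followup amplifier faulted, Helm transmitter fails, Outboard autopilot interface offline, Primary steering pump is out, Rudder actuator is inoperative}; {A feedback unit faulted, C solenoid block degraded, Changeover valve is down, Helm transmitter fails, Outboard autopilot interface offline, Primary steering pump is out, Rudder actuator is inoperative}; {Auxiliary tiller link degraded, C solenoid block degraded, Changeover valve is down, Helm transmitter fails, Outboard autopilot interface offline, Primary steering pump is out, Rudder actuator is inoperative}; {C solenoid block degraded, Changeover valve is down, Helm transmitter fails, Outboard autopilot interface offline, Primary steering pump is out, Reserve autopilot interface 2 offline, Rudder actuator is inoperative}; {C solenoid block degraded, Changeover valve is down, Helm transmitter fails, Outboard autopilot interface offline, Primary steering pump is out, Rudder actuator is inoperative, Solenoid block 2 offline}; {C solenoid block degraded, Changeover valve is down, Helm transmitter fails, Outboard autopilot interface offline, Primary steering pump is out, Rudder actuator is inoperative, Upper steering pump 2 offline}.

7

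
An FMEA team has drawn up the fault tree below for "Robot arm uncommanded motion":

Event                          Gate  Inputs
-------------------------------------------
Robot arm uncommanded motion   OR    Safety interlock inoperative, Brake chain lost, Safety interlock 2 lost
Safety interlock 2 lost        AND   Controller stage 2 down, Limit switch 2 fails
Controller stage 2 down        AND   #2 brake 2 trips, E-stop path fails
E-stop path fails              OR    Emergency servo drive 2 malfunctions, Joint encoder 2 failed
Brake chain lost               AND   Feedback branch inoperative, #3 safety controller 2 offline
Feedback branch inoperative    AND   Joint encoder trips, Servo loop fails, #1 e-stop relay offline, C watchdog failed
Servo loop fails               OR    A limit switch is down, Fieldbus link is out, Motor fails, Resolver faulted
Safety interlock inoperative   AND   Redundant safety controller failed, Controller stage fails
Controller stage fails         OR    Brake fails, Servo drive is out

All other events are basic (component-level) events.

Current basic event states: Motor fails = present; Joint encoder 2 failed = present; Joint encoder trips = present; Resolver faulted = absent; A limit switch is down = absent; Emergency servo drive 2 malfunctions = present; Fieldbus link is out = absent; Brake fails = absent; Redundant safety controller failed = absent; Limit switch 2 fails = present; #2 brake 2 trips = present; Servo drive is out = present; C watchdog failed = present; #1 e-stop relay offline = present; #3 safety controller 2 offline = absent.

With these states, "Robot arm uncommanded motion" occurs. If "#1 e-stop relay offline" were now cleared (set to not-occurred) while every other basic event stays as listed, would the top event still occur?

Yes

Counterfactual: set "#1 e-stop relay offline" to not occurred.
Controller stage fails [OR]: Brake fails=not, Servo drive is out=occurs → at least one input occurs → occurs.
Safety interlock inoperative [AND]: Redundant safety controller failed=not, Controller stage fails=occurs → not all inputs occur → does not occur.
Servo loop fails [OR]: A limit switch is down=not, Fieldbus link is out=not, Motor fails=occurs, Resolver faulted=not → at least one input occurs → occurs.
Feedback branch inoperative [AND]: Joint encoder trips=occurs, Servo loop fails=occurs, #1 e-stop relay offline=not, C watchdog failed=occurs → not all inputs occur → does not occur.
Brake chain lost [AND]: Feedback branch inoperative=not, #3 safety controller 2 offline=not → not all inputs occur → does not occur.
E-stop path fails [OR]: Emergency servo drive 2 malfunctions=occurs, Joint encoder 2 failed=occurs → at least one input occurs → occurs.
Controller stage 2 down [AND]: #2 brake 2 trips=occurs, E-stop path fails=occurs → all inputs occur → occurs.
Safety interlock 2 lost [AND]: Controller stage 2 down=occurs, Limit switch 2 fails=occurs → all inputs occur → occurs.
Robot arm uncommanded motion [OR]: Safety interlock inoperative=not, Brake chain lost=not, Safety interlock 2 lost=occurs → at least one input occurs → occurs.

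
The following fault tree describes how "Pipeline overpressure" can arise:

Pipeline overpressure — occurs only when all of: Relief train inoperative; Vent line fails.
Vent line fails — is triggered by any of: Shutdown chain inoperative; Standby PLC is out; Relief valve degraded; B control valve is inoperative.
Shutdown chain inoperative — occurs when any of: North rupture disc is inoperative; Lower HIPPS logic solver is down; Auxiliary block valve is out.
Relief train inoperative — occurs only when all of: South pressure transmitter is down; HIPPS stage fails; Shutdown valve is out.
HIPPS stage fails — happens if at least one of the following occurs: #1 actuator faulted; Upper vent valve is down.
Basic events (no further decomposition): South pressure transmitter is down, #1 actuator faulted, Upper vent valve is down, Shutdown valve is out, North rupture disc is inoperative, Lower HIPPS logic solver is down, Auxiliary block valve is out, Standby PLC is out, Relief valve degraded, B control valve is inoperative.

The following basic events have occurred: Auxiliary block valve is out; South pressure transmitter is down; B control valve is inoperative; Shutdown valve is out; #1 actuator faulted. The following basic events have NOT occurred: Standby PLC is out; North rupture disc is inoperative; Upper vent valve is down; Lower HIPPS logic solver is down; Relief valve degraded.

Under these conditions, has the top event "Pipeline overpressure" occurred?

HIPPS stage fails [OR]: #1 actuator faulted=occurs, Upper vent valve is down=not → at least one input occurs → occurs.
Relief train inoperative [AND]: South pressure transmitter is down=occurs, HIPPS stage fails=occurs, Shutdown valve is out=occurs → all inputs occur → occurs.
Shutdown chain inoperative [OR]: North rupture disc is inoperative=not, Lower HIPPS logic solver is down=not, Auxiliary block valve is out=occurs → at least one input occurs → occurs.
Vent line fails [OR]: Shutdown chain inoperative=occurs, Standby PLC is out=not, Relief valve degraded=not, B control valve is inoperative=occurs → at least one input occurs → occurs.
Pipeline overpressure [AND]: Relief train inoperative=occurs, Vent line fails=occurs → all inputs occur → occurs.

Yes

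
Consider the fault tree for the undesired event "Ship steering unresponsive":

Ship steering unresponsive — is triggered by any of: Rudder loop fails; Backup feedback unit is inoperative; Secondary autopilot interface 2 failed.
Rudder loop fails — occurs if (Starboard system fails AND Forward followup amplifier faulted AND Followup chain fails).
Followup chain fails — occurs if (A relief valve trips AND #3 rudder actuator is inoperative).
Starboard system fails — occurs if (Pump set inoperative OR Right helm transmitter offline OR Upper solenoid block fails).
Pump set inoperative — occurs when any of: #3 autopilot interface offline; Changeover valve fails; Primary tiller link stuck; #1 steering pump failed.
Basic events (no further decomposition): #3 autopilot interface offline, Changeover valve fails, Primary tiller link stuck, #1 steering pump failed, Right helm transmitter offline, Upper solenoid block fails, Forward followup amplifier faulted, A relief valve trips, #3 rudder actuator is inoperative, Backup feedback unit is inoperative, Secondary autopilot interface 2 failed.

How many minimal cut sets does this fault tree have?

8

Pump set inoperative [OR]: union of children's cut sets → 4 cut set(s).
Starboard system fails [OR]: union of children's cut sets → 6 cut set(s).
Followup chain fails [AND]: one cut set from each child combined → 1 × 1 = 1 cut set(s).
Rudder loop fails [AND]: one cut set from each child combined → 6 × 1 × 1 = 6 cut set(s).
Ship steering unresponsive [OR]: union of children's cut sets → 8 cut set(s).
Minimal cut sets: {#3 autopilot interface offline, #3 rudder actuator is inoperative, A relief valve trips, Forward followup amplifier faulted}; {#3 rudder actuator is inoperative, A relief valve trips, Changeover valve fails, Forward followup amplifier faulted}; {#3 rudder actuator is inoperative, A relief valve trips, Forward followup amplifier faulted, Primary tiller link stuck}; {#1 steering pump failed, #3 rudder actuator is inoperative, A relief valve trips, Forward followup amplifier faulted}; {#3 rudder actuator is inoperative, A relief valve trips, Forward followup amplifier faulted, Right helm transmitter offline}; {#3 rudder actuator is inoperative, A relief valve trips, Forward followup amplifier faulted, Upper solenoid block fails}; {Backup feedback unit is inoperative}; {Secondary autopilot interface 2 failed}.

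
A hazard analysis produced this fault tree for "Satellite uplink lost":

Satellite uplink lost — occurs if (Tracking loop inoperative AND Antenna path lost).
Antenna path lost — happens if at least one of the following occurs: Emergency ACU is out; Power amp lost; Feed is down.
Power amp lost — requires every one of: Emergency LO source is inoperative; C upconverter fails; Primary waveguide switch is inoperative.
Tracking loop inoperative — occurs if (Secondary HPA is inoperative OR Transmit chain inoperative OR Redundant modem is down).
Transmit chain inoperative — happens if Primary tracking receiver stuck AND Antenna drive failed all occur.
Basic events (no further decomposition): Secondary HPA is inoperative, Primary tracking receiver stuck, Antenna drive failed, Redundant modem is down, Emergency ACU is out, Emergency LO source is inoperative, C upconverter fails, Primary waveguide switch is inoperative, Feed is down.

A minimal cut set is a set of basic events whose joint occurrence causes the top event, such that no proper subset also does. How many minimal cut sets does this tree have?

9

Transmit chain inoperative [AND]: one cut set from each child combined → 1 × 1 = 1 cut set(s).
Tracking loop inoperative [OR]: union of children's cut sets → 3 cut set(s).
Power amp lost [AND]: one cut set from each child combined → 1 × 1 × 1 = 1 cut set(s).
Antenna path lost [OR]: union of children's cut sets → 3 cut set(s).
Satellite uplink lost [AND]: one cut set from each child combined → 3 × 3 = 9 cut set(s).
Minimal cut sets: {Emergency ACU is out, Secondary HPA is inoperative}; {C upconverter fails, Emergency LO source is inoperative, Primary waveguide switch is inoperative, Secondary HPA is inoperative}; {Feed is down, Secondary HPA is inoperative}; {Antenna drive failed, Emergency ACU is out, Primary tracking receiver stuck}; {Antenna drive failed, C upconverter fails, Emergency LO source is inoperative, Primary tracking receiver stuck, Primary waveguide switch is inoperative}; {Antenna drive failed, Feed is down, Primary tracking receiver stuck}; {Emergency ACU is out, Redundant modem is down}; {C upconverter fails, Emergency LO source is inoperative, Primary waveguide switch is inoperative, Redundant modem is down}; {Feed is down, Redundant modem is down}.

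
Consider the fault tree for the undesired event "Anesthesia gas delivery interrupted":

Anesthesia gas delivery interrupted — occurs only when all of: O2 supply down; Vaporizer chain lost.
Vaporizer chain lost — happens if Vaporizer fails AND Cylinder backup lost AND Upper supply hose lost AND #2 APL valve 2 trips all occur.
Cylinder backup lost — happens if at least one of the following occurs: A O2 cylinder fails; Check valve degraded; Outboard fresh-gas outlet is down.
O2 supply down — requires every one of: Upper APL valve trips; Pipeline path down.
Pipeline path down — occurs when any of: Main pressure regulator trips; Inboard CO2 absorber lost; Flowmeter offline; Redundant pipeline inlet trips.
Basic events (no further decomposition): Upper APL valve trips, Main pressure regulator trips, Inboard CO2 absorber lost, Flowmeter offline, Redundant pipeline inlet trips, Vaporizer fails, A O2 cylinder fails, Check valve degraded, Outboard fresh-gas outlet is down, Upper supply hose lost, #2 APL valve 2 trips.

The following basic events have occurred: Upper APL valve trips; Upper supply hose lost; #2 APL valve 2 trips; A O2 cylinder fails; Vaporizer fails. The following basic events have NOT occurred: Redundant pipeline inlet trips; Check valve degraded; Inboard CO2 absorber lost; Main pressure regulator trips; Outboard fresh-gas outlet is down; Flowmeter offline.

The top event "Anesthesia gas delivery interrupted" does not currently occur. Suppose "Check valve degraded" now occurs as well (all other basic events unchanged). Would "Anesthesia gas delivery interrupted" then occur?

No

Counterfactual: set "Check valve degraded" to occurred.
Pipeline path down [OR]: Main pressure regulator trips=not, Inboard CO2 absorber lost=not, Flowmeter offline=not, Redundant pipeline inlet trips=not → no input occurs → does not occur.
O2 supply down [AND]: Upper APL valve trips=occurs, Pipeline path down=not → not all inputs occur → does not occur.
Cylinder backup lost [OR]: A O2 cylinder fails=occurs, Check valve degraded=occurs, Outboard fresh-gas outlet is down=not → at least one input occurs → occurs.
Vaporizer chain lost [AND]: Vaporizer fails=occurs, Cylinder backup lost=occurs, Upper supply hose lost=occurs, #2 APL valve 2 trips=occurs → all inputs occur → occurs.
Anesthesia gas delivery interrupted [AND]: O2 supply down=not, Vaporizer chain lost=occurs → not all inputs occur → does not occur.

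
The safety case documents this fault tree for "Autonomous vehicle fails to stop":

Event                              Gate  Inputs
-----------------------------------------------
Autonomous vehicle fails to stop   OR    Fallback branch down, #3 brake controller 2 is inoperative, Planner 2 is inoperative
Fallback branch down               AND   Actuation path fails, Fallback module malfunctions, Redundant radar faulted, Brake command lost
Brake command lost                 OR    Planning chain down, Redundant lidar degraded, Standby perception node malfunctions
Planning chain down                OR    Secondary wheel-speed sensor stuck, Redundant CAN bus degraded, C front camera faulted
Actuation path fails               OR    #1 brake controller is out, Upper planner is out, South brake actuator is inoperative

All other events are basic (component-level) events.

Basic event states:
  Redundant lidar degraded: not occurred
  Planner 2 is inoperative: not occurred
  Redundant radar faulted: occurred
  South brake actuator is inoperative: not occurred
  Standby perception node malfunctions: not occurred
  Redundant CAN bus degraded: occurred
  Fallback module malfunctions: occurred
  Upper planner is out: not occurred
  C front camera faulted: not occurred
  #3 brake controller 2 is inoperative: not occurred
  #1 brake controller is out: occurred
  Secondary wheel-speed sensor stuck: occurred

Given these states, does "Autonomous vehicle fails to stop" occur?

Actuation path fails [OR]: #1 brake controller is out=occurs, Upper planner is out=not, South brake actuator is inoperative=not → at least one input occurs → occurs.
Planning chain down [OR]: Secondary wheel-speed sensor stuck=occurs, Redundant CAN bus degraded=occurs, C front camera faulted=not → at least one input occurs → occurs.
Brake command lost [OR]: Planning chain down=occurs, Redundant lidar degraded=not, Standby perception node malfunctions=not → at least one input occurs → occurs.
Fallback branch down [AND]: Actuation path fails=occurs, Fallback module malfunctions=occurs, Redundant radar faulted=occurs, Brake command lost=occurs → all inputs occur → occurs.
Autonomous vehicle fails to stop [OR]: Fallback branch down=occurs, #3 brake controller 2 is inoperative=not, Planner 2 is inoperative=not → at least one input occurs → occurs.

Yes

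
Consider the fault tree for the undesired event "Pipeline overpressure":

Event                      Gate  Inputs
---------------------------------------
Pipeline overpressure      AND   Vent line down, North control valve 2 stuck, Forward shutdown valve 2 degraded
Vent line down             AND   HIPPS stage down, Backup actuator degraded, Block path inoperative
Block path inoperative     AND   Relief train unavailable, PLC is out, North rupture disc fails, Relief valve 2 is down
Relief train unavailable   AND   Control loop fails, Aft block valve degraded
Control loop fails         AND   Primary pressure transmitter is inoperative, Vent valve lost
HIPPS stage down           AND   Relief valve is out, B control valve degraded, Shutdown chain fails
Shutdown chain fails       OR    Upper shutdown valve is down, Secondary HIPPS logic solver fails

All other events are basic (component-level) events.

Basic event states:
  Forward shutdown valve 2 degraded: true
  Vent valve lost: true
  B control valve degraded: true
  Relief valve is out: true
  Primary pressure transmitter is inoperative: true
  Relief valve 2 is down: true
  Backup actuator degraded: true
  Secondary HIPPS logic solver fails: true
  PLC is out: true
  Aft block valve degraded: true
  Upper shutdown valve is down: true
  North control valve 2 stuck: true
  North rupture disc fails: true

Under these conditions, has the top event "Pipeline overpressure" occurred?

Shutdown chain fails [OR]: Upper shutdown valve is down=occurs, Secondary HIPPS logic solver fails=occurs → at least one input occurs → occurs.
HIPPS stage down [AND]: Relief valve is out=occurs, B control valve degraded=occurs, Shutdown chain fails=occurs → all inputs occur → occurs.
Control loop fails [AND]: Primary pressure transmitter is inoperative=occurs, Vent valve lost=occurs → all inputs occur → occurs.
Relief train unavailable [AND]: Control loop fails=occurs, Aft block valve degraded=occurs → all inputs occur → occurs.
Block path inoperative [AND]: Relief train unavailable=occurs, PLC is out=occurs, North rupture disc fails=occurs, Relief valve 2 is down=occurs → all inputs occur → occurs.
Vent line down [AND]: HIPPS stage down=occurs, Backup actuator degraded=occurs, Block path inoperative=occurs → all inputs occur → occurs.
Pipeline overpressure [AND]: Vent line down=occurs, North control valve 2 stuck=occurs, Forward shutdown valve 2 degraded=occurs → all inputs occur → occurs.

Yes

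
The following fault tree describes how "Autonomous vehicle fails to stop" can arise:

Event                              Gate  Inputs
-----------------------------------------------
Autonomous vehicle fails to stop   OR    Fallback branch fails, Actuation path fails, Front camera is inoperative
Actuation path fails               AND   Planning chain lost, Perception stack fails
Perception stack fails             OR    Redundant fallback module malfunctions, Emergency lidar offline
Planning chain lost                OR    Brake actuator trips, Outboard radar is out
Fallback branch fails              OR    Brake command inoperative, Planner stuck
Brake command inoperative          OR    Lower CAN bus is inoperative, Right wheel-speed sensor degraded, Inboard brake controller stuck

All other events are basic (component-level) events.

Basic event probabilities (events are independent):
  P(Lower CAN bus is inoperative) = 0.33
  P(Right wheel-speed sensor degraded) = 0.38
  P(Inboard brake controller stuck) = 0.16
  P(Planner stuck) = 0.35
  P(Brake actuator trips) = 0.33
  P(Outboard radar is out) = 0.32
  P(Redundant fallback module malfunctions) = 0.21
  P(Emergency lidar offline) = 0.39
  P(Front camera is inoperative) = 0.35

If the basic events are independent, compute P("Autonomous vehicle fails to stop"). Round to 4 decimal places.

0.8942

P(Brake command inoperative) [OR] = 1 − (1−0.33) × (1−0.38) × (1−0.16) = 0.651064
P(Fallback branch fails) [OR] = 1 − (1−0.651064) × (1−0.35) = 0.773192
P(Planning chain lost) [OR] = 1 − (1−0.33) × (1−0.32) = 0.544400
P(Perception stack fails) [OR] = 1 − (1−0.21) × (1−0.39) = 0.518100
P(Actuation path fails) [AND] = 0.544400 × 0.518100 = 0.282054
P(Autonomous vehicle fails to stop) [OR] = 1 − (1−0.773192) × (1−0.282054) × (1−0.35) = 0.894157
Rounded to 4 decimal places: P(Autonomous vehicle fails to stop) ≈ 0.8942.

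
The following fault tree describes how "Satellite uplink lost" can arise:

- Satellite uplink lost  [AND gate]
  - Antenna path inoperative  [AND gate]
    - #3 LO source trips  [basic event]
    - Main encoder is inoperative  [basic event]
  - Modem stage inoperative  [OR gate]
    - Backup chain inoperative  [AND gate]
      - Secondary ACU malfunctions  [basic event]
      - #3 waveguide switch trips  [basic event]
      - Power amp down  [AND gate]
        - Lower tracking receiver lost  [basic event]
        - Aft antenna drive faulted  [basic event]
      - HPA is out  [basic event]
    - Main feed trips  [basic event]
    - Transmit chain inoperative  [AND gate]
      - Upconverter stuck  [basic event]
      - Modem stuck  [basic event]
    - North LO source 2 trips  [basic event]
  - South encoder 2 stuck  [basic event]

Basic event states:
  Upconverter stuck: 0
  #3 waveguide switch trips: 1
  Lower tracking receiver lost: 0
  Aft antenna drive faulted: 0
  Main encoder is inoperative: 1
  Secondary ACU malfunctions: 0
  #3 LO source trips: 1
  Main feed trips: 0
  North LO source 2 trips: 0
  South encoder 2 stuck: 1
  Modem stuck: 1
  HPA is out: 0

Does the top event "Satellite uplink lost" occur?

Antenna path inoperative [AND]: #3 LO source trips=occurs, Main encoder is inoperative=occurs → all inputs occur → occurs.
Power amp down [AND]: Lower tracking receiver lost=not, Aft antenna drive faulted=not → not all inputs occur → does not occur.
Backup chain inoperative [AND]: Secondary ACU malfunctions=not, #3 waveguide switch trips=occurs, Power amp down=not, HPA is out=not → not all inputs occur → does not occur.
Transmit chain inoperative [AND]: Upconverter stuck=not, Modem stuck=occurs → not all inputs occur → does not occur.
Modem stage inoperative [OR]: Backup chain inoperative=not, Main feed trips=not, Transmit chain inoperative=not, North LO source 2 trips=not → no input occurs → does not occur.
Satellite uplink lost [AND]: Antenna path inoperative=occurs, Modem stage inoperative=not, South encoder 2 stuck=occurs → not all inputs occur → does not occur.

No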